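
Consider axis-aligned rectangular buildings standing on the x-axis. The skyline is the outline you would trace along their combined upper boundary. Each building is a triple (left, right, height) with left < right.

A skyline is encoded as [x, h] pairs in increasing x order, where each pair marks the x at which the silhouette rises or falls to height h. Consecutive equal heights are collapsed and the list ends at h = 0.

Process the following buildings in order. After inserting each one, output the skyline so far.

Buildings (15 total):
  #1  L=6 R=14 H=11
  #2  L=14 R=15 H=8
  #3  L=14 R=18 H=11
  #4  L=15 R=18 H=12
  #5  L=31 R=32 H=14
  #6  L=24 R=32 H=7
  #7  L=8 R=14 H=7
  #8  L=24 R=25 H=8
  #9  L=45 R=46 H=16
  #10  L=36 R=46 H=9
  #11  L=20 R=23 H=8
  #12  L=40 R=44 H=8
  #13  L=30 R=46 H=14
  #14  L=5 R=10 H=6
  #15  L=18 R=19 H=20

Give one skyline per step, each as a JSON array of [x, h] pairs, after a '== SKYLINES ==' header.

== SKYLINES ==
[[6,11],[14,0]]
[[6,11],[14,8],[15,0]]
[[6,11],[18,0]]
[[6,11],[15,12],[18,0]]
[[6,11],[15,12],[18,0],[31,14],[32,0]]
[[6,11],[15,12],[18,0],[24,7],[31,14],[32,0]]
[[6,11],[15,12],[18,0],[24,7],[31,14],[32,0]]
[[6,11],[15,12],[18,0],[24,8],[25,7],[31,14],[32,0]]
[[6,11],[15,12],[18,0],[24,8],[25,7],[31,14],[32,0],[45,16],[46,0]]
[[6,11],[15,12],[18,0],[24,8],[25,7],[31,14],[32,0],[36,9],[45,16],[46,0]]
[[6,11],[15,12],[18,0],[20,8],[23,0],[24,8],[25,7],[31,14],[32,0],[36,9],[45,16],[46,0]]
[[6,11],[15,12],[18,0],[20,8],[23,0],[24,8],[25,7],[31,14],[32,0],[36,9],[45,16],[46,0]]
[[6,11],[15,12],[18,0],[20,8],[23,0],[24,8],[25,7],[30,14],[45,16],[46,0]]
[[5,6],[6,11],[15,12],[18,0],[20,8],[23,0],[24,8],[25,7],[30,14],[45,16],[46,0]]
[[5,6],[6,11],[15,12],[18,20],[19,0],[20,8],[23,0],[24,8],[25,7],[30,14],[45,16],[46,0]]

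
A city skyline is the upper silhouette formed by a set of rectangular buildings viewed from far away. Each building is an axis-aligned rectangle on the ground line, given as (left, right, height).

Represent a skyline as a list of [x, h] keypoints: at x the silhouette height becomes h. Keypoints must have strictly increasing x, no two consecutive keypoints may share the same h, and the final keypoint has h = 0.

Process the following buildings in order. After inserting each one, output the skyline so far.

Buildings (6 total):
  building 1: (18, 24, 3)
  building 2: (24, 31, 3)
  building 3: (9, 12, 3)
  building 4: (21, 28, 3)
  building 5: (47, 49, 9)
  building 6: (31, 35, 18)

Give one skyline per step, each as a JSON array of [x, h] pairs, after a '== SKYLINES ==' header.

== SKYLINES ==
[[18,3],[24,0]]
[[18,3],[31,0]]
[[9,3],[12,0],[18,3],[31,0]]
[[9,3],[12,0],[18,3],[31,0]]
[[9,3],[12,0],[18,3],[31,0],[47,9],[49,0]]
[[9,3],[12,0],[18,3],[31,18],[35,0],[47,9],[49,0]]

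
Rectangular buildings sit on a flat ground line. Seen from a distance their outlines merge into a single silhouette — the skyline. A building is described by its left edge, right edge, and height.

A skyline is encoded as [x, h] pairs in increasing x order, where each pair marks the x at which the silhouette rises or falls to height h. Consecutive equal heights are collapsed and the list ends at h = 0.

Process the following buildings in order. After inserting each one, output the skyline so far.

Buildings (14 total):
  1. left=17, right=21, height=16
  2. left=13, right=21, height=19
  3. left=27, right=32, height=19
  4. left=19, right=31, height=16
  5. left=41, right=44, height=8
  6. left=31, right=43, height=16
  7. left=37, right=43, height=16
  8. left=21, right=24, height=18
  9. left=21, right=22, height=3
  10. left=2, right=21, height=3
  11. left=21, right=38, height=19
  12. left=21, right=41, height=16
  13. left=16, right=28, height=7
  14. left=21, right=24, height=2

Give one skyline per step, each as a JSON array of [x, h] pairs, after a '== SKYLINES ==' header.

== SKYLINES ==
[[17,16],[21,0]]
[[13,19],[21,0]]
[[13,19],[21,0],[27,19],[32,0]]
[[13,19],[21,16],[27,19],[32,0]]
[[13,19],[21,16],[27,19],[32,0],[41,8],[44,0]]
[[13,19],[21,16],[27,19],[32,16],[43,8],[44,0]]
[[13,19],[21,16],[27,19],[32,16],[43,8],[44,0]]
[[13,19],[21,18],[24,16],[27,19],[32,16],[43,8],[44,0]]
[[13,19],[21,18],[24,16],[27,19],[32,16],[43,8],[44,0]]
[[2,3],[13,19],[21,18],[24,16],[27,19],[32,16],[43,8],[44,0]]
[[2,3],[13,19],[38,16],[43,8],[44,0]]
[[2,3],[13,19],[38,16],[43,8],[44,0]]
[[2,3],[13,19],[38,16],[43,8],[44,0]]
[[2,3],[13,19],[38,16],[43,8],[44,0]]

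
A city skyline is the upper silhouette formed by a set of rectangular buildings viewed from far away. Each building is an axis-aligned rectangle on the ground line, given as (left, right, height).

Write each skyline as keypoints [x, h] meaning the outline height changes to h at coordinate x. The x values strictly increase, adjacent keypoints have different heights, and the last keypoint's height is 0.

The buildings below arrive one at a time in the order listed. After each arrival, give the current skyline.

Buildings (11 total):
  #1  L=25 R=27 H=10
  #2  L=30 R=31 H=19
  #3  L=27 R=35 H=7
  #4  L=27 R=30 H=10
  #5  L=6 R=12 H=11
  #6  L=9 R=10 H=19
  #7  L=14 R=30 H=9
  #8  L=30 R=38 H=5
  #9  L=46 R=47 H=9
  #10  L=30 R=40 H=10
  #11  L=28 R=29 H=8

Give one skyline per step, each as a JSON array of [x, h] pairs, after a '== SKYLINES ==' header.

== SKYLINES ==
[[25,10],[27,0]]
[[25,10],[27,0],[30,19],[31,0]]
[[25,10],[27,7],[30,19],[31,7],[35,0]]
[[25,10],[30,19],[31,7],[35,0]]
[[6,11],[12,0],[25,10],[30,19],[31,7],[35,0]]
[[6,11],[9,19],[10,11],[12,0],[25,10],[30,19],[31,7],[35,0]]
[[6,11],[9,19],[10,11],[12,0],[14,9],[25,10],[30,19],[31,7],[35,0]]
[[6,11],[9,19],[10,11],[12,0],[14,9],[25,10],[30,19],[31,7],[35,5],[38,0]]
[[6,11],[9,19],[10,11],[12,0],[14,9],[25,10],[30,19],[31,7],[35,5],[38,0],[46,9],[47,0]]
[[6,11],[9,19],[10,11],[12,0],[14,9],[25,10],[30,19],[31,10],[40,0],[46,9],[47,0]]
[[6,11],[9,19],[10,11],[12,0],[14,9],[25,10],[30,19],[31,10],[40,0],[46,9],[47,0]]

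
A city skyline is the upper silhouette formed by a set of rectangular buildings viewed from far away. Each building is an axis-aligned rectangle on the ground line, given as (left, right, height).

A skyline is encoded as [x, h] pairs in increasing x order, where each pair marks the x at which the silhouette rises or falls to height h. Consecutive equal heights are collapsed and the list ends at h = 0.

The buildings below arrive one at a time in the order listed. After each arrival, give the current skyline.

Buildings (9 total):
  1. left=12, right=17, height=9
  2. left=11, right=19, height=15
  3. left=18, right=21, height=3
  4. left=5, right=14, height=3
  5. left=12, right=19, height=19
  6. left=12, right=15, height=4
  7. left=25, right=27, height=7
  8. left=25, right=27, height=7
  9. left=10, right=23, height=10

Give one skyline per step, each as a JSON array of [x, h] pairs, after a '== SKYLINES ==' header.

== SKYLINES ==
[[12,9],[17,0]]
[[11,15],[19,0]]
[[11,15],[19,3],[21,0]]
[[5,3],[11,15],[19,3],[21,0]]
[[5,3],[11,15],[12,19],[19,3],[21,0]]
[[5,3],[11,15],[12,19],[19,3],[21,0]]
[[5,3],[11,15],[12,19],[19,3],[21,0],[25,7],[27,0]]
[[5,3],[11,15],[12,19],[19,3],[21,0],[25,7],[27,0]]
[[5,3],[10,10],[11,15],[12,19],[19,10],[23,0],[25,7],[27,0]]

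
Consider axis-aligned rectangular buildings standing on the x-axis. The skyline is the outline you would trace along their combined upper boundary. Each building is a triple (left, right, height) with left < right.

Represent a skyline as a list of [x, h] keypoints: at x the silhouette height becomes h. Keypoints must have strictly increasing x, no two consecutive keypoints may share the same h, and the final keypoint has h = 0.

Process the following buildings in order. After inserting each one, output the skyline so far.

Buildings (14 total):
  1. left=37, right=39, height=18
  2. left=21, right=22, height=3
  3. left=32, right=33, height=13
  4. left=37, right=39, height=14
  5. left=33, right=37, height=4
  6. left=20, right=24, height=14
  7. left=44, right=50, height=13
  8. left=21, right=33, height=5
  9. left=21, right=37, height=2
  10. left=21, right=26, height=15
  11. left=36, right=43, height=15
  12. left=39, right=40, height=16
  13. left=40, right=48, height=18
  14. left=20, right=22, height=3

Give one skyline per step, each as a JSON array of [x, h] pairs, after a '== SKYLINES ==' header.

== SKYLINES ==
[[37,18],[39,0]]
[[21,3],[22,0],[37,18],[39,0]]
[[21,3],[22,0],[32,13],[33,0],[37,18],[39,0]]
[[21,3],[22,0],[32,13],[33,0],[37,18],[39,0]]
[[21,3],[22,0],[32,13],[33,4],[37,18],[39,0]]
[[20,14],[24,0],[32,13],[33,4],[37,18],[39,0]]
[[20,14],[24,0],[32,13],[33,4],[37,18],[39,0],[44,13],[50,0]]
[[20,14],[24,5],[32,13],[33,4],[37,18],[39,0],[44,13],[50,0]]
[[20,14],[24,5],[32,13],[33,4],[37,18],[39,0],[44,13],[50,0]]
[[20,14],[21,15],[26,5],[32,13],[33,4],[37,18],[39,0],[44,13],[50,0]]
[[20,14],[21,15],[26,5],[32,13],[33,4],[36,15],[37,18],[39,15],[43,0],[44,13],[50,0]]
[[20,14],[21,15],[26,5],[32,13],[33,4],[36,15],[37,18],[39,16],[40,15],[43,0],[44,13],[50,0]]
[[20,14],[21,15],[26,5],[32,13],[33,4],[36,15],[37,18],[39,16],[40,18],[48,13],[50,0]]
[[20,14],[21,15],[26,5],[32,13],[33,4],[36,15],[37,18],[39,16],[40,18],[48,13],[50,0]]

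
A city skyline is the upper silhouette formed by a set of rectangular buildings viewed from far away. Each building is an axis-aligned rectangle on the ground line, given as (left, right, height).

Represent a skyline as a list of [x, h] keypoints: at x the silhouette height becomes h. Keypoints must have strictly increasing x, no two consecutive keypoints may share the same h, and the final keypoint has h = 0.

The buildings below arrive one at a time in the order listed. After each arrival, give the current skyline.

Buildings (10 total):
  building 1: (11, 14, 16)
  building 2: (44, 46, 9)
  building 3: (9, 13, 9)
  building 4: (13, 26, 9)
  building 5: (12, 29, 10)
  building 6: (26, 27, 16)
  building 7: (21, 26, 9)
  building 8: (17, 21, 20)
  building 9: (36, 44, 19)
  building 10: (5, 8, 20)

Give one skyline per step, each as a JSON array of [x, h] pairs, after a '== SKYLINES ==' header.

== SKYLINES ==
[[11,16],[14,0]]
[[11,16],[14,0],[44,9],[46,0]]
[[9,9],[11,16],[14,0],[44,9],[46,0]]
[[9,9],[11,16],[14,9],[26,0],[44,9],[46,0]]
[[9,9],[11,16],[14,10],[29,0],[44,9],[46,0]]
[[9,9],[11,16],[14,10],[26,16],[27,10],[29,0],[44,9],[46,0]]
[[9,9],[11,16],[14,10],[26,16],[27,10],[29,0],[44,9],[46,0]]
[[9,9],[11,16],[14,10],[17,20],[21,10],[26,16],[27,10],[29,0],[44,9],[46,0]]
[[9,9],[11,16],[14,10],[17,20],[21,10],[26,16],[27,10],[29,0],[36,19],[44,9],[46,0]]
[[5,20],[8,0],[9,9],[11,16],[14,10],[17,20],[21,10],[26,16],[27,10],[29,0],[36,19],[44,9],[46,0]]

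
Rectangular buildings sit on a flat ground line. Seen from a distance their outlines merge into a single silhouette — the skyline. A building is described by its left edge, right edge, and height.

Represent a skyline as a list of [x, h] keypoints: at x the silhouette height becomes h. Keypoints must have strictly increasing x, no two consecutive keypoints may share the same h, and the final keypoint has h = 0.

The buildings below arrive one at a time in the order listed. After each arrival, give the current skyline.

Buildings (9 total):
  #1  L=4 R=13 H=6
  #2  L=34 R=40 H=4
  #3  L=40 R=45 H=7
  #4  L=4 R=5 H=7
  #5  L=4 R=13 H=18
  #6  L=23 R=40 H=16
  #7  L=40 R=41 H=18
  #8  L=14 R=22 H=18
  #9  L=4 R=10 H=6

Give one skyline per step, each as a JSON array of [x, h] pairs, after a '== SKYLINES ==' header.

== SKYLINES ==
[[4,6],[13,0]]
[[4,6],[13,0],[34,4],[40,0]]
[[4,6],[13,0],[34,4],[40,7],[45,0]]
[[4,7],[5,6],[13,0],[34,4],[40,7],[45,0]]
[[4,18],[13,0],[34,4],[40,7],[45,0]]
[[4,18],[13,0],[23,16],[40,7],[45,0]]
[[4,18],[13,0],[23,16],[40,18],[41,7],[45,0]]
[[4,18],[13,0],[14,18],[22,0],[23,16],[40,18],[41,7],[45,0]]
[[4,18],[13,0],[14,18],[22,0],[23,16],[40,18],[41,7],[45,0]]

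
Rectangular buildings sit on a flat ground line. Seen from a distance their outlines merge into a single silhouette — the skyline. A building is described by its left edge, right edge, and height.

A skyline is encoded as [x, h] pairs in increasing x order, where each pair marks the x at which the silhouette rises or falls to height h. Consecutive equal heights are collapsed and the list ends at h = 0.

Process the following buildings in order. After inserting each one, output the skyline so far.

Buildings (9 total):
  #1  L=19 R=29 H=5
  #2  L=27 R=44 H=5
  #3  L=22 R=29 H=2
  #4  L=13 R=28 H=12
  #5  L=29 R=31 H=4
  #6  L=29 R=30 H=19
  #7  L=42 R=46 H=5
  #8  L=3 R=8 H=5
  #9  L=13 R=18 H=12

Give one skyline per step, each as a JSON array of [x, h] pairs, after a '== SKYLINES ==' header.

== SKYLINES ==
[[19,5],[29,0]]
[[19,5],[44,0]]
[[19,5],[44,0]]
[[13,12],[28,5],[44,0]]
[[13,12],[28,5],[44,0]]
[[13,12],[28,5],[29,19],[30,5],[44,0]]
[[13,12],[28,5],[29,19],[30,5],[46,0]]
[[3,5],[8,0],[13,12],[28,5],[29,19],[30,5],[46,0]]
[[3,5],[8,0],[13,12],[28,5],[29,19],[30,5],[46,0]]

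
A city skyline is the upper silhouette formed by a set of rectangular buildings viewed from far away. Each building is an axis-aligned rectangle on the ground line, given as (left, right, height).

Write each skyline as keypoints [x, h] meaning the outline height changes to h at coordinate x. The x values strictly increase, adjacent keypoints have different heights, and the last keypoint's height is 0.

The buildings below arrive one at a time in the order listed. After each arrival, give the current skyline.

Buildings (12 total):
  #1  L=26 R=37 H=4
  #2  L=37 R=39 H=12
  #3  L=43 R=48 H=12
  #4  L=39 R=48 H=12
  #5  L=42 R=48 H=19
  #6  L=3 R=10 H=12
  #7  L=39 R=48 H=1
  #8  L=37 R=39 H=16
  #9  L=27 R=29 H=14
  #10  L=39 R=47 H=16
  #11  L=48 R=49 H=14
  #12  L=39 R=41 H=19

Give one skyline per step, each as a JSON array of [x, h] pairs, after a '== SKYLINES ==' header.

== SKYLINES ==
[[26,4],[37,0]]
[[26,4],[37,12],[39,0]]
[[26,4],[37,12],[39,0],[43,12],[48,0]]
[[26,4],[37,12],[48,0]]
[[26,4],[37,12],[42,19],[48,0]]
[[3,12],[10,0],[26,4],[37,12],[42,19],[48,0]]
[[3,12],[10,0],[26,4],[37,12],[42,19],[48,0]]
[[3,12],[10,0],[26,4],[37,16],[39,12],[42,19],[48,0]]
[[3,12],[10,0],[26,4],[27,14],[29,4],[37,16],[39,12],[42,19],[48,0]]
[[3,12],[10,0],[26,4],[27,14],[29,4],[37,16],[42,19],[48,0]]
[[3,12],[10,0],[26,4],[27,14],[29,4],[37,16],[42,19],[48,14],[49,0]]
[[3,12],[10,0],[26,4],[27,14],[29,4],[37,16],[39,19],[41,16],[42,19],[48,14],[49,0]]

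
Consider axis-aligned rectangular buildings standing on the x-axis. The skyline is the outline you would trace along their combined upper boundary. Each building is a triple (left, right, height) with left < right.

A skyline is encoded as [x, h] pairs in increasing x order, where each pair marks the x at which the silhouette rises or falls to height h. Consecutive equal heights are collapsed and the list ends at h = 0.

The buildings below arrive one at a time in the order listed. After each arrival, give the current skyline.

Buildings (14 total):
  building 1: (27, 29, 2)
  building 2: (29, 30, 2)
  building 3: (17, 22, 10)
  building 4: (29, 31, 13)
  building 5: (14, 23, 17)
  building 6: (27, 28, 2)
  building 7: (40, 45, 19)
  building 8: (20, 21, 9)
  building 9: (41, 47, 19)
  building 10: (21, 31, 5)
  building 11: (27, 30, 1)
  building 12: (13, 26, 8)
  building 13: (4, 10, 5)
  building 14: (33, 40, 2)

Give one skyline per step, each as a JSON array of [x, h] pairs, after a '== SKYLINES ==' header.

== SKYLINES ==
[[27,2],[29,0]]
[[27,2],[30,0]]
[[17,10],[22,0],[27,2],[30,0]]
[[17,10],[22,0],[27,2],[29,13],[31,0]]
[[14,17],[23,0],[27,2],[29,13],[31,0]]
[[14,17],[23,0],[27,2],[29,13],[31,0]]
[[14,17],[23,0],[27,2],[29,13],[31,0],[40,19],[45,0]]
[[14,17],[23,0],[27,2],[29,13],[31,0],[40,19],[45,0]]
[[14,17],[23,0],[27,2],[29,13],[31,0],[40,19],[47,0]]
[[14,17],[23,5],[29,13],[31,0],[40,19],[47,0]]
[[14,17],[23,5],[29,13],[31,0],[40,19],[47,0]]
[[13,8],[14,17],[23,8],[26,5],[29,13],[31,0],[40,19],[47,0]]
[[4,5],[10,0],[13,8],[14,17],[23,8],[26,5],[29,13],[31,0],[40,19],[47,0]]
[[4,5],[10,0],[13,8],[14,17],[23,8],[26,5],[29,13],[31,0],[33,2],[40,19],[47,0]]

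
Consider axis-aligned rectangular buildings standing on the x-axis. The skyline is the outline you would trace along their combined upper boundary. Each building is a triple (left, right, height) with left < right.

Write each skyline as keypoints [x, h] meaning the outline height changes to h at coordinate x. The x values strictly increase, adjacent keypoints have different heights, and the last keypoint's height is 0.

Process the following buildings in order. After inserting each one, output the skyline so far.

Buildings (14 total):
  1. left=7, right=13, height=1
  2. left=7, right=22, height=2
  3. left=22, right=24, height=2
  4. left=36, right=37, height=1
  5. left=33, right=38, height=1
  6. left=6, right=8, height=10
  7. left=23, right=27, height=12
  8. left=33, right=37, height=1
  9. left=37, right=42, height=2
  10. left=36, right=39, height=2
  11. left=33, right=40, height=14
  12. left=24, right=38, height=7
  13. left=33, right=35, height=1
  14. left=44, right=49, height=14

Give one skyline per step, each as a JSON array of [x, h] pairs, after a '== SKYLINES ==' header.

== SKYLINES ==
[[7,1],[13,0]]
[[7,2],[22,0]]
[[7,2],[24,0]]
[[7,2],[24,0],[36,1],[37,0]]
[[7,2],[24,0],[33,1],[38,0]]
[[6,10],[8,2],[24,0],[33,1],[38,0]]
[[6,10],[8,2],[23,12],[27,0],[33,1],[38,0]]
[[6,10],[8,2],[23,12],[27,0],[33,1],[38,0]]
[[6,10],[8,2],[23,12],[27,0],[33,1],[37,2],[42,0]]
[[6,10],[8,2],[23,12],[27,0],[33,1],[36,2],[42,0]]
[[6,10],[8,2],[23,12],[27,0],[33,14],[40,2],[42,0]]
[[6,10],[8,2],[23,12],[27,7],[33,14],[40,2],[42,0]]
[[6,10],[8,2],[23,12],[27,7],[33,14],[40,2],[42,0]]
[[6,10],[8,2],[23,12],[27,7],[33,14],[40,2],[42,0],[44,14],[49,0]]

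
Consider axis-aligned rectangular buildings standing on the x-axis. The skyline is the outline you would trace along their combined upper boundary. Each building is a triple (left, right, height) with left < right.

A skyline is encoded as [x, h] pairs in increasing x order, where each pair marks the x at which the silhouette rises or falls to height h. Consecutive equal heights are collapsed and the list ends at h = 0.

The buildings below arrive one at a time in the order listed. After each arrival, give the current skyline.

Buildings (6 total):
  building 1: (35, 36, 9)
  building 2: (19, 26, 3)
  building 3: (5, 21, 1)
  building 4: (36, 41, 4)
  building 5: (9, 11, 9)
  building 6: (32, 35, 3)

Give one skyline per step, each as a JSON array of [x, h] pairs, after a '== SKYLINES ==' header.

== SKYLINES ==
[[35,9],[36,0]]
[[19,3],[26,0],[35,9],[36,0]]
[[5,1],[19,3],[26,0],[35,9],[36,0]]
[[5,1],[19,3],[26,0],[35,9],[36,4],[41,0]]
[[5,1],[9,9],[11,1],[19,3],[26,0],[35,9],[36,4],[41,0]]
[[5,1],[9,9],[11,1],[19,3],[26,0],[32,3],[35,9],[36,4],[41,0]]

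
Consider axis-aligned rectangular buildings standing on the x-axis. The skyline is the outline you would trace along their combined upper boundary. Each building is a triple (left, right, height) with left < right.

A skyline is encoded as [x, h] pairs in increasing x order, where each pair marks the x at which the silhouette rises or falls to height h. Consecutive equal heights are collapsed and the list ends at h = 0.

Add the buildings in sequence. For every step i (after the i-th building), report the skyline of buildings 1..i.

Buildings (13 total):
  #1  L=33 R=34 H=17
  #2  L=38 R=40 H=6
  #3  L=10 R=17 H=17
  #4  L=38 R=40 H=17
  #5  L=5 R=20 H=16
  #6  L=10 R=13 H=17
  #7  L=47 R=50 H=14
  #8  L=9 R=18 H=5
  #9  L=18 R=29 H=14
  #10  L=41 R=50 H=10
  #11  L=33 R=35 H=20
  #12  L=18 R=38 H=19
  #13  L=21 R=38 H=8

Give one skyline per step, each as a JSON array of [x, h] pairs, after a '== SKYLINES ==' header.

== SKYLINES ==
[[33,17],[34,0]]
[[33,17],[34,0],[38,6],[40,0]]
[[10,17],[17,0],[33,17],[34,0],[38,6],[40,0]]
[[10,17],[17,0],[33,17],[34,0],[38,17],[40,0]]
[[5,16],[10,17],[17,16],[20,0],[33,17],[34,0],[38,17],[40,0]]
[[5,16],[10,17],[17,16],[20,0],[33,17],[34,0],[38,17],[40,0]]
[[5,16],[10,17],[17,16],[20,0],[33,17],[34,0],[38,17],[40,0],[47,14],[50,0]]
[[5,16],[10,17],[17,16],[20,0],[33,17],[34,0],[38,17],[40,0],[47,14],[50,0]]
[[5,16],[10,17],[17,16],[20,14],[29,0],[33,17],[34,0],[38,17],[40,0],[47,14],[50,0]]
[[5,16],[10,17],[17,16],[20,14],[29,0],[33,17],[34,0],[38,17],[40,0],[41,10],[47,14],[50,0]]
[[5,16],[10,17],[17,16],[20,14],[29,0],[33,20],[35,0],[38,17],[40,0],[41,10],[47,14],[50,0]]
[[5,16],[10,17],[17,16],[18,19],[33,20],[35,19],[38,17],[40,0],[41,10],[47,14],[50,0]]
[[5,16],[10,17],[17,16],[18,19],[33,20],[35,19],[38,17],[40,0],[41,10],[47,14],[50,0]]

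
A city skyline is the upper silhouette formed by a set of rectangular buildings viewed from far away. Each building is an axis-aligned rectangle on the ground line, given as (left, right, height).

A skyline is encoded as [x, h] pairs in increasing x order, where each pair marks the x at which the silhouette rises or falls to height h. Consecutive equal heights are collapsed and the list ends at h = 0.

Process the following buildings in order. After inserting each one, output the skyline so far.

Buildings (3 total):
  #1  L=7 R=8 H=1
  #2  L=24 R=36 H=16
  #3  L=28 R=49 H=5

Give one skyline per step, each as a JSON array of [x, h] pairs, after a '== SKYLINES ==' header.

== SKYLINES ==
[[7,1],[8,0]]
[[7,1],[8,0],[24,16],[36,0]]
[[7,1],[8,0],[24,16],[36,5],[49,0]]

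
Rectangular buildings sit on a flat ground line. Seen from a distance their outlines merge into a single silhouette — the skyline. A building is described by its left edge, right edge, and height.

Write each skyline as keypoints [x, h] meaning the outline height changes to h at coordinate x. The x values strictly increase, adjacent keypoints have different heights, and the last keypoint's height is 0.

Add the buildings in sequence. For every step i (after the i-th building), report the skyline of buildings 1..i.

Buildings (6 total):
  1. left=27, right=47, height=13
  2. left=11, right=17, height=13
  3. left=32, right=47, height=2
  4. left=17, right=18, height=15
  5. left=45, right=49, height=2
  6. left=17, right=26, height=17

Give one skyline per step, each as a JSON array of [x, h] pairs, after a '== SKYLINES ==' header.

== SKYLINES ==
[[27,13],[47,0]]
[[11,13],[17,0],[27,13],[47,0]]
[[11,13],[17,0],[27,13],[47,0]]
[[11,13],[17,15],[18,0],[27,13],[47,0]]
[[11,13],[17,15],[18,0],[27,13],[47,2],[49,0]]
[[11,13],[17,17],[26,0],[27,13],[47,2],[49,0]]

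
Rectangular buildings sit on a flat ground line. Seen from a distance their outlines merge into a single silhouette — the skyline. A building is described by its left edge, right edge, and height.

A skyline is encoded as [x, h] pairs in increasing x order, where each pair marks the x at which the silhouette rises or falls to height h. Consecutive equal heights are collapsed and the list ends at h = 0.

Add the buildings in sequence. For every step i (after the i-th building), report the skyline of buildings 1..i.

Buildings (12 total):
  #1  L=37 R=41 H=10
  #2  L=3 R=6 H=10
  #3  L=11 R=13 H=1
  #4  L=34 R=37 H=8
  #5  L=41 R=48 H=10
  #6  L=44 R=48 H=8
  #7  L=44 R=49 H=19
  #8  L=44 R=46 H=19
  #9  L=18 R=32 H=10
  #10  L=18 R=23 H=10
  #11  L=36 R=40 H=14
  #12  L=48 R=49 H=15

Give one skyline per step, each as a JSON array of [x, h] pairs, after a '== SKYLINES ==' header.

== SKYLINES ==
[[37,10],[41,0]]
[[3,10],[6,0],[37,10],[41,0]]
[[3,10],[6,0],[11,1],[13,0],[37,10],[41,0]]
[[3,10],[6,0],[11,1],[13,0],[34,8],[37,10],[41,0]]
[[3,10],[6,0],[11,1],[13,0],[34,8],[37,10],[48,0]]
[[3,10],[6,0],[11,1],[13,0],[34,8],[37,10],[48,0]]
[[3,10],[6,0],[11,1],[13,0],[34,8],[37,10],[44,19],[49,0]]
[[3,10],[6,0],[11,1],[13,0],[34,8],[37,10],[44,19],[49,0]]
[[3,10],[6,0],[11,1],[13,0],[18,10],[32,0],[34,8],[37,10],[44,19],[49,0]]
[[3,10],[6,0],[11,1],[13,0],[18,10],[32,0],[34,8],[37,10],[44,19],[49,0]]
[[3,10],[6,0],[11,1],[13,0],[18,10],[32,0],[34,8],[36,14],[40,10],[44,19],[49,0]]
[[3,10],[6,0],[11,1],[13,0],[18,10],[32,0],[34,8],[36,14],[40,10],[44,19],[49,0]]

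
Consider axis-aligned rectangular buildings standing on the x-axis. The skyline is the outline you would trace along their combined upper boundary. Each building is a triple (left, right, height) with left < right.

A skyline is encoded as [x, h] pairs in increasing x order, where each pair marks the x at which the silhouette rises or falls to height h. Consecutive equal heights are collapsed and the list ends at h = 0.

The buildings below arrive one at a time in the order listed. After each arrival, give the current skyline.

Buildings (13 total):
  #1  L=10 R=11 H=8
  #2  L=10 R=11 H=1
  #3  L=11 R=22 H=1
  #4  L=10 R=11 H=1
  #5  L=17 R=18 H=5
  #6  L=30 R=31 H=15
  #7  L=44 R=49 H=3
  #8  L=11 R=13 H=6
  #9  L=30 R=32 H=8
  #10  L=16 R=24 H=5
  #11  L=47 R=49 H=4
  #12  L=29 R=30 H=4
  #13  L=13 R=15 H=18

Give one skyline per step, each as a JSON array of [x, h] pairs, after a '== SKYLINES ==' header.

== SKYLINES ==
[[10,8],[11,0]]
[[10,8],[11,0]]
[[10,8],[11,1],[22,0]]
[[10,8],[11,1],[22,0]]
[[10,8],[11,1],[17,5],[18,1],[22,0]]
[[10,8],[11,1],[17,5],[18,1],[22,0],[30,15],[31,0]]
[[10,8],[11,1],[17,5],[18,1],[22,0],[30,15],[31,0],[44,3],[49,0]]
[[10,8],[11,6],[13,1],[17,5],[18,1],[22,0],[30,15],[31,0],[44,3],[49,0]]
[[10,8],[11,6],[13,1],[17,5],[18,1],[22,0],[30,15],[31,8],[32,0],[44,3],[49,0]]
[[10,8],[11,6],[13,1],[16,5],[24,0],[30,15],[31,8],[32,0],[44,3],[49,0]]
[[10,8],[11,6],[13,1],[16,5],[24,0],[30,15],[31,8],[32,0],[44,3],[47,4],[49,0]]
[[10,8],[11,6],[13,1],[16,5],[24,0],[29,4],[30,15],[31,8],[32,0],[44,3],[47,4],[49,0]]
[[10,8],[11,6],[13,18],[15,1],[16,5],[24,0],[29,4],[30,15],[31,8],[32,0],[44,3],[47,4],[49,0]]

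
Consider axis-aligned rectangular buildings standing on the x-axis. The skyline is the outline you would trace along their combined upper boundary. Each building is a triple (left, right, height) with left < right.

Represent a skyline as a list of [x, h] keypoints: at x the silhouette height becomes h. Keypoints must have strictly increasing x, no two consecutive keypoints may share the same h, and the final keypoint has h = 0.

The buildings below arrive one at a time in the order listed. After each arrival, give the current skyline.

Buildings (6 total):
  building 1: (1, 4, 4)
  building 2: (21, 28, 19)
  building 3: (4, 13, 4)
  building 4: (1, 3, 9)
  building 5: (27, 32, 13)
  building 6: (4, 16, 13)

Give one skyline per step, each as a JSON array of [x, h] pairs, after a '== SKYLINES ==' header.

== SKYLINES ==
[[1,4],[4,0]]
[[1,4],[4,0],[21,19],[28,0]]
[[1,4],[13,0],[21,19],[28,0]]
[[1,9],[3,4],[13,0],[21,19],[28,0]]
[[1,9],[3,4],[13,0],[21,19],[28,13],[32,0]]
[[1,9],[3,4],[4,13],[16,0],[21,19],[28,13],[32,0]]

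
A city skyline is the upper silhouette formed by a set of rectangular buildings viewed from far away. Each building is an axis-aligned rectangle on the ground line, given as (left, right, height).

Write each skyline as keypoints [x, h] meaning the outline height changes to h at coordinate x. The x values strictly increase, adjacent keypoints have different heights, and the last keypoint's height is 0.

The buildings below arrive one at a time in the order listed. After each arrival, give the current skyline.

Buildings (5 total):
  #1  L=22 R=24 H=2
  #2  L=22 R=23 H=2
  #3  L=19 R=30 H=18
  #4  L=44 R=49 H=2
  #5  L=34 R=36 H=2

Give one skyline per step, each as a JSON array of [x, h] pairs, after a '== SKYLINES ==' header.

== SKYLINES ==
[[22,2],[24,0]]
[[22,2],[24,0]]
[[19,18],[30,0]]
[[19,18],[30,0],[44,2],[49,0]]
[[19,18],[30,0],[34,2],[36,0],[44,2],[49,0]]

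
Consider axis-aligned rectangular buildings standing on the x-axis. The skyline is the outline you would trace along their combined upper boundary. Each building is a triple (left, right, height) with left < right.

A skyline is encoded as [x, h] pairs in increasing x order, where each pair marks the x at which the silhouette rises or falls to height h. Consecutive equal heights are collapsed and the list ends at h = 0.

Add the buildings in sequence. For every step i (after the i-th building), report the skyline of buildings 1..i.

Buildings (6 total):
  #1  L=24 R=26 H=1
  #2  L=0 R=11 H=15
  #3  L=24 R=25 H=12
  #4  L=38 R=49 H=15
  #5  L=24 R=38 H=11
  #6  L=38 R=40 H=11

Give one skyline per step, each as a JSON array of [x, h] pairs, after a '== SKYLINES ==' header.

== SKYLINES ==
[[24,1],[26,0]]
[[0,15],[11,0],[24,1],[26,0]]
[[0,15],[11,0],[24,12],[25,1],[26,0]]
[[0,15],[11,0],[24,12],[25,1],[26,0],[38,15],[49,0]]
[[0,15],[11,0],[24,12],[25,11],[38,15],[49,0]]
[[0,15],[11,0],[24,12],[25,11],[38,15],[49,0]]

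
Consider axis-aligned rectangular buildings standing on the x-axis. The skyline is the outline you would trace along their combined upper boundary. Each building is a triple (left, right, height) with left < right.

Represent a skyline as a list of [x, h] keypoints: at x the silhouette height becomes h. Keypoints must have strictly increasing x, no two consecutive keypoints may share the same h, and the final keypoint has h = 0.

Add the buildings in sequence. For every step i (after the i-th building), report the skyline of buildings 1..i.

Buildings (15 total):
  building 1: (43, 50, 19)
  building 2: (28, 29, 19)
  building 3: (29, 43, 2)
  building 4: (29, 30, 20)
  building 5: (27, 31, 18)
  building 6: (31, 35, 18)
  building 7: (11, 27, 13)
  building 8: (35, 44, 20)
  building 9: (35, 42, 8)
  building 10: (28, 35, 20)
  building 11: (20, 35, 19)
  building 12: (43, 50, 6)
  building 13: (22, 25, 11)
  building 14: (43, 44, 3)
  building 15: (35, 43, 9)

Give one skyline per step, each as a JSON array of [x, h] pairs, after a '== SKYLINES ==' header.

== SKYLINES ==
[[43,19],[50,0]]
[[28,19],[29,0],[43,19],[50,0]]
[[28,19],[29,2],[43,19],[50,0]]
[[28,19],[29,20],[30,2],[43,19],[50,0]]
[[27,18],[28,19],[29,20],[30,18],[31,2],[43,19],[50,0]]
[[27,18],[28,19],[29,20],[30,18],[35,2],[43,19],[50,0]]
[[11,13],[27,18],[28,19],[29,20],[30,18],[35,2],[43,19],[50,0]]
[[11,13],[27,18],[28,19],[29,20],[30,18],[35,20],[44,19],[50,0]]
[[11,13],[27,18],[28,19],[29,20],[30,18],[35,20],[44,19],[50,0]]
[[11,13],[27,18],[28,20],[44,19],[50,0]]
[[11,13],[20,19],[28,20],[44,19],[50,0]]
[[11,13],[20,19],[28,20],[44,19],[50,0]]
[[11,13],[20,19],[28,20],[44,19],[50,0]]
[[11,13],[20,19],[28,20],[44,19],[50,0]]
[[11,13],[20,19],[28,20],[44,19],[50,0]]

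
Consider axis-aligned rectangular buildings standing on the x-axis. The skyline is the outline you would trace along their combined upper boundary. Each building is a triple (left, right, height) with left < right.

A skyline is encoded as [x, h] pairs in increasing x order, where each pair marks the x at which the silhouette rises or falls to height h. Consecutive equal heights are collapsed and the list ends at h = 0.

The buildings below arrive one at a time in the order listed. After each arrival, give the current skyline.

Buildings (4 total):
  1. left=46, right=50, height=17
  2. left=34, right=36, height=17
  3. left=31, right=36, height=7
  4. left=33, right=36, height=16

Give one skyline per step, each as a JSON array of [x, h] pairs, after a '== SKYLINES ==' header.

== SKYLINES ==
[[46,17],[50,0]]
[[34,17],[36,0],[46,17],[50,0]]
[[31,7],[34,17],[36,0],[46,17],[50,0]]
[[31,7],[33,16],[34,17],[36,0],[46,17],[50,0]]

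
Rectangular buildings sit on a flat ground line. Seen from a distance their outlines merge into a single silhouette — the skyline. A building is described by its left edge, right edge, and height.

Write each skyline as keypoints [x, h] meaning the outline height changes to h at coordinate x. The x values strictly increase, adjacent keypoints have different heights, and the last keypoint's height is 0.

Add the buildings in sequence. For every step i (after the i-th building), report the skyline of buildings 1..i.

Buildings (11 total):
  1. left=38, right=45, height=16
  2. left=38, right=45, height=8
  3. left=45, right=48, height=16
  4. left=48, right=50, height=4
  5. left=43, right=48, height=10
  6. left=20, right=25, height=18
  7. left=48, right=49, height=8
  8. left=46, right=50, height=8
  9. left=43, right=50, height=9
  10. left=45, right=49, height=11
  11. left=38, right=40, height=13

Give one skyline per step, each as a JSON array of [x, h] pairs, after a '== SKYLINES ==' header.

== SKYLINES ==
[[38,16],[45,0]]
[[38,16],[45,0]]
[[38,16],[48,0]]
[[38,16],[48,4],[50,0]]
[[38,16],[48,4],[50,0]]
[[20,18],[25,0],[38,16],[48,4],[50,0]]
[[20,18],[25,0],[38,16],[48,8],[49,4],[50,0]]
[[20,18],[25,0],[38,16],[48,8],[50,0]]
[[20,18],[25,0],[38,16],[48,9],[50,0]]
[[20,18],[25,0],[38,16],[48,11],[49,9],[50,0]]
[[20,18],[25,0],[38,16],[48,11],[49,9],[50,0]]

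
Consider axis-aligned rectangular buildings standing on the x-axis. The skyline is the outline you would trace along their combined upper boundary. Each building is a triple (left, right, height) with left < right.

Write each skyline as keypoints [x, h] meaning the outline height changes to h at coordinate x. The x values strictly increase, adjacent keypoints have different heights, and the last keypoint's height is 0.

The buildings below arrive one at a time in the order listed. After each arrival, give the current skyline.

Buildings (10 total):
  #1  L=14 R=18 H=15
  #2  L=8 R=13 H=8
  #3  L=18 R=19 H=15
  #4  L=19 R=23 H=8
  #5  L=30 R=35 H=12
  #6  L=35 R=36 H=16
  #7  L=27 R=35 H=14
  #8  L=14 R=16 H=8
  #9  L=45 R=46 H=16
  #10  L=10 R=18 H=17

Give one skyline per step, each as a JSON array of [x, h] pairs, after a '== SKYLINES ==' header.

== SKYLINES ==
[[14,15],[18,0]]
[[8,8],[13,0],[14,15],[18,0]]
[[8,8],[13,0],[14,15],[19,0]]
[[8,8],[13,0],[14,15],[19,8],[23,0]]
[[8,8],[13,0],[14,15],[19,8],[23,0],[30,12],[35,0]]
[[8,8],[13,0],[14,15],[19,8],[23,0],[30,12],[35,16],[36,0]]
[[8,8],[13,0],[14,15],[19,8],[23,0],[27,14],[35,16],[36,0]]
[[8,8],[13,0],[14,15],[19,8],[23,0],[27,14],[35,16],[36,0]]
[[8,8],[13,0],[14,15],[19,8],[23,0],[27,14],[35,16],[36,0],[45,16],[46,0]]
[[8,8],[10,17],[18,15],[19,8],[23,0],[27,14],[35,16],[36,0],[45,16],[46,0]]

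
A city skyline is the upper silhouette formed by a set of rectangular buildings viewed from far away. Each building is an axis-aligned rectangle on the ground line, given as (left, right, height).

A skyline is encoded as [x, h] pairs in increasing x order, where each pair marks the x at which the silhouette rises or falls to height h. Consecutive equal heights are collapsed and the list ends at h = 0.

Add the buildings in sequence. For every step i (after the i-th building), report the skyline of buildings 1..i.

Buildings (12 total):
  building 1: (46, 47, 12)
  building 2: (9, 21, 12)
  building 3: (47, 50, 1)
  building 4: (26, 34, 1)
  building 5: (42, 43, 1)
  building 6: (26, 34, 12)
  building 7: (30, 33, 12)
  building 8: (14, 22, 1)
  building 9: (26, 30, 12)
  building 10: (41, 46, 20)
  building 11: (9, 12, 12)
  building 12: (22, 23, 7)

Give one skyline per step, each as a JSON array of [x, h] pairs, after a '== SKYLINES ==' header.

== SKYLINES ==
[[46,12],[47,0]]
[[9,12],[21,0],[46,12],[47,0]]
[[9,12],[21,0],[46,12],[47,1],[50,0]]
[[9,12],[21,0],[26,1],[34,0],[46,12],[47,1],[50,0]]
[[9,12],[21,0],[26,1],[34,0],[42,1],[43,0],[46,12],[47,1],[50,0]]
[[9,12],[21,0],[26,12],[34,0],[42,1],[43,0],[46,12],[47,1],[50,0]]
[[9,12],[21,0],[26,12],[34,0],[42,1],[43,0],[46,12],[47,1],[50,0]]
[[9,12],[21,1],[22,0],[26,12],[34,0],[42,1],[43,0],[46,12],[47,1],[50,0]]
[[9,12],[21,1],[22,0],[26,12],[34,0],[42,1],[43,0],[46,12],[47,1],[50,0]]
[[9,12],[21,1],[22,0],[26,12],[34,0],[41,20],[46,12],[47,1],[50,0]]
[[9,12],[21,1],[22,0],[26,12],[34,0],[41,20],[46,12],[47,1],[50,0]]
[[9,12],[21,1],[22,7],[23,0],[26,12],[34,0],[41,20],[46,12],[47,1],[50,0]]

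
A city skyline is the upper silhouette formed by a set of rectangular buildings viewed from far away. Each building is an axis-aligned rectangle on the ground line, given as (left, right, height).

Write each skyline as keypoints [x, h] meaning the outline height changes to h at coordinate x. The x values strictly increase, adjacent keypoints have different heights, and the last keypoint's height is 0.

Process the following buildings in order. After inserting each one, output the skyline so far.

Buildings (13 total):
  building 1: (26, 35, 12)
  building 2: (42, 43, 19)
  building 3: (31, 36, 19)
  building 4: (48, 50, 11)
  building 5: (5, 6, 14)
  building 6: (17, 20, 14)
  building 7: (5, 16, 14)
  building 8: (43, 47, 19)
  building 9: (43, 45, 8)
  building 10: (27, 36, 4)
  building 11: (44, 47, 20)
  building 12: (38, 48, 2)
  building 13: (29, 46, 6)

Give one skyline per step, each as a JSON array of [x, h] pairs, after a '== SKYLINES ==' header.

== SKYLINES ==
[[26,12],[35,0]]
[[26,12],[35,0],[42,19],[43,0]]
[[26,12],[31,19],[36,0],[42,19],[43,0]]
[[26,12],[31,19],[36,0],[42,19],[43,0],[48,11],[50,0]]
[[5,14],[6,0],[26,12],[31,19],[36,0],[42,19],[43,0],[48,11],[50,0]]
[[5,14],[6,0],[17,14],[20,0],[26,12],[31,19],[36,0],[42,19],[43,0],[48,11],[50,0]]
[[5,14],[16,0],[17,14],[20,0],[26,12],[31,19],[36,0],[42,19],[43,0],[48,11],[50,0]]
[[5,14],[16,0],[17,14],[20,0],[26,12],[31,19],[36,0],[42,19],[47,0],[48,11],[50,0]]
[[5,14],[16,0],[17,14],[20,0],[26,12],[31,19],[36,0],[42,19],[47,0],[48,11],[50,0]]
[[5,14],[16,0],[17,14],[20,0],[26,12],[31,19],[36,0],[42,19],[47,0],[48,11],[50,0]]
[[5,14],[16,0],[17,14],[20,0],[26,12],[31,19],[36,0],[42,19],[44,20],[47,0],[48,11],[50,0]]
[[5,14],[16,0],[17,14],[20,0],[26,12],[31,19],[36,0],[38,2],[42,19],[44,20],[47,2],[48,11],[50,0]]
[[5,14],[16,0],[17,14],[20,0],[26,12],[31,19],[36,6],[42,19],[44,20],[47,2],[48,11],[50,0]]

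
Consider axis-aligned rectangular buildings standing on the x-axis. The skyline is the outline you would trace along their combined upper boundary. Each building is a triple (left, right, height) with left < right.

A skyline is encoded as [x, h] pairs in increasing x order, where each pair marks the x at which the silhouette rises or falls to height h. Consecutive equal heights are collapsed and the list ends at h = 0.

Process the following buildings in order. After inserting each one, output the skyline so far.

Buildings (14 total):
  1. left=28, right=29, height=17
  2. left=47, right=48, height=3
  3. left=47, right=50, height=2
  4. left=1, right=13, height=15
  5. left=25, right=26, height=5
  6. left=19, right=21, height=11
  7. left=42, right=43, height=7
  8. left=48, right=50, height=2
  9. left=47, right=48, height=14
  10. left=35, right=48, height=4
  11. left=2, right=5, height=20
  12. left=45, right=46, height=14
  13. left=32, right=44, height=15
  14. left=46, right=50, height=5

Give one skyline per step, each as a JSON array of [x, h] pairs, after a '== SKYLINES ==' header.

== SKYLINES ==
[[28,17],[29,0]]
[[28,17],[29,0],[47,3],[48,0]]
[[28,17],[29,0],[47,3],[48,2],[50,0]]
[[1,15],[13,0],[28,17],[29,0],[47,3],[48,2],[50,0]]
[[1,15],[13,0],[25,5],[26,0],[28,17],[29,0],[47,3],[48,2],[50,0]]
[[1,15],[13,0],[19,11],[21,0],[25,5],[26,0],[28,17],[29,0],[47,3],[48,2],[50,0]]
[[1,15],[13,0],[19,11],[21,0],[25,5],[26,0],[28,17],[29,0],[42,7],[43,0],[47,3],[48,2],[50,0]]
[[1,15],[13,0],[19,11],[21,0],[25,5],[26,0],[28,17],[29,0],[42,7],[43,0],[47,3],[48,2],[50,0]]
[[1,15],[13,0],[19,11],[21,0],[25,5],[26,0],[28,17],[29,0],[42,7],[43,0],[47,14],[48,2],[50,0]]
[[1,15],[13,0],[19,11],[21,0],[25,5],[26,0],[28,17],[29,0],[35,4],[42,7],[43,4],[47,14],[48,2],[50,0]]
[[1,15],[2,20],[5,15],[13,0],[19,11],[21,0],[25,5],[26,0],[28,17],[29,0],[35,4],[42,7],[43,4],[47,14],[48,2],[50,0]]
[[1,15],[2,20],[5,15],[13,0],[19,11],[21,0],[25,5],[26,0],[28,17],[29,0],[35,4],[42,7],[43,4],[45,14],[46,4],[47,14],[48,2],[50,0]]
[[1,15],[2,20],[5,15],[13,0],[19,11],[21,0],[25,5],[26,0],[28,17],[29,0],[32,15],[44,4],[45,14],[46,4],[47,14],[48,2],[50,0]]
[[1,15],[2,20],[5,15],[13,0],[19,11],[21,0],[25,5],[26,0],[28,17],[29,0],[32,15],[44,4],[45,14],[46,5],[47,14],[48,5],[50,0]]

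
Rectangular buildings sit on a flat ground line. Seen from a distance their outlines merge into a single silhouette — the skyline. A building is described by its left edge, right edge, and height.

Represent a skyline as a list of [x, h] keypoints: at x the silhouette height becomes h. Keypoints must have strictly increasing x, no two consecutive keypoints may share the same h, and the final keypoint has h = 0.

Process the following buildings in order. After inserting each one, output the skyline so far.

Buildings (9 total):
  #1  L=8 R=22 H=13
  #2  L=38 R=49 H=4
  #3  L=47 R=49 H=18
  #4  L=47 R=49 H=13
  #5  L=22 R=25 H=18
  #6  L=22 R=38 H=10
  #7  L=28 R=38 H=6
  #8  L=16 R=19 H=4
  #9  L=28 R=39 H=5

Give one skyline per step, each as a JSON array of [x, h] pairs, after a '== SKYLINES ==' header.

== SKYLINES ==
[[8,13],[22,0]]
[[8,13],[22,0],[38,4],[49,0]]
[[8,13],[22,0],[38,4],[47,18],[49,0]]
[[8,13],[22,0],[38,4],[47,18],[49,0]]
[[8,13],[22,18],[25,0],[38,4],[47,18],[49,0]]
[[8,13],[22,18],[25,10],[38,4],[47,18],[49,0]]
[[8,13],[22,18],[25,10],[38,4],[47,18],[49,0]]
[[8,13],[22,18],[25,10],[38,4],[47,18],[49,0]]
[[8,13],[22,18],[25,10],[38,5],[39,4],[47,18],[49,0]]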